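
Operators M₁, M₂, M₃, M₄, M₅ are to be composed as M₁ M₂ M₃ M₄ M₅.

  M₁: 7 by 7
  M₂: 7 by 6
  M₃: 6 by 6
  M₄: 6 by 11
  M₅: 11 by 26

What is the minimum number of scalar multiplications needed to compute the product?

3010

Adjacent pairs: M₁M₂ = 7·7·6 = 294; M₂M₃ = 7·6·6 = 252; M₃M₄ = 6·6·11 = 396; M₄M₅ = 6·11·26 = 1716.
Length 3: M₁..M₃: k=1: 0+252+7·7·6=546; k=2: 294+0+7·6·6=546 → min 546 | M₂..M₄: k=2: 0+396+7·6·11=858; k=3: 252+0+7·6·11=714 → min 714 | M₃..M₅: k=3: 0+1716+6·6·26=2652; k=4: 396+0+6·11·26=2112 → min 2112.
Length 4: M₁..M₄: k=1: 0+714+7·7·11=1253; k=2: 294+396+7·6·11=1152; k=3: 546+0+7·6·11=1008 → min 1008 | M₂..M₅: k=2: 0+2112+7·6·26=3204; k=3: 252+1716+7·6·26=3060; k=4: 714+0+7·11·26=2716 → min 2716.
Length 5: M₁..M₅: k=1: 0+2716+7·7·26=3990; k=2: 294+2112+7·6·26=3498; k=3: 546+1716+7·6·26=3354; k=4: 1008+0+7·11·26=3010 → min 3010.
Optimal order: (((M₁ (M₂ M₃)) M₄) M₅) with cost 3010.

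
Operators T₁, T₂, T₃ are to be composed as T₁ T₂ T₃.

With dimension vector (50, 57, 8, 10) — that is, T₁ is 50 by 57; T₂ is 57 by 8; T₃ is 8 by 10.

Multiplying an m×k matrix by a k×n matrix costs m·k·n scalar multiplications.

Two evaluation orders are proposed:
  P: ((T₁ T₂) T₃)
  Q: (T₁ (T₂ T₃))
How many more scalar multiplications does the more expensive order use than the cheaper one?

6260

Order P = ((T₁ T₂) T₃): (T₁ T₂): 50×57 by 57×8 → 50×8, cost 50·57·8 = 22800; ((T₁ T₂) T₃): 50×8 by 8×10 → 50×10, cost 50·8·10 = 4000; cumulative 26800. Total 26800.
Order Q = (T₁ (T₂ T₃)): (T₂ T₃): 57×8 by 8×10 → 57×10, cost 57·8·10 = 4560; (T₁ (T₂ T₃)): 50×57 by 57×10 → 50×10, cost 50·57·10 = 28500; cumulative 33060. Total 33060.
Difference: |26800 − 33060| = 6260.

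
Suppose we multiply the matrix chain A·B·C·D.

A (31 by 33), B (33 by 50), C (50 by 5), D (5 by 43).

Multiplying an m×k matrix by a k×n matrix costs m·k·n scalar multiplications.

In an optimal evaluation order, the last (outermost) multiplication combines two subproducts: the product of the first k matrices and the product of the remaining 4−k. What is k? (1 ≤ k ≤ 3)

Adjacent pairs: AB = 31·33·50 = 51150; BC = 33·50·5 = 8250; CD = 50·5·43 = 10750.
Length 3: A..C: k=1: 0+8250+31·33·5=13365; k=2: 51150+0+31·50·5=58900 → min 13365 | B..D: k=2: 0+10750+33·50·43=81700; k=3: 8250+0+33·5·43=15345 → min 15345.
Top-level splits: k=1: (A..A)·(B..D) → 0+15345+31·33·43 = 59334; k=2: (A..B)·(C..D) → 51150+10750+31·50·43 = 128550; k=3: (A..C)·(D..D) → 13365+0+31·5·43 = 20030.
Best split is after C, i.e. k = 3.

3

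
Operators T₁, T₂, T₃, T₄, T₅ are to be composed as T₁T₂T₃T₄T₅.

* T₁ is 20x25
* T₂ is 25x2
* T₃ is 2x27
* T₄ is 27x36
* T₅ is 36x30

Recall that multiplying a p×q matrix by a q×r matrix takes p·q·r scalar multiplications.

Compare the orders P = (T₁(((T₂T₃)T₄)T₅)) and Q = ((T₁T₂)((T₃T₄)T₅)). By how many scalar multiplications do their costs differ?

61346

Order P = (T₁(((T₂T₃)T₄)T₅)): (T₂T₃): 25×2 by 2×27 → 25×27, cost 25·2·27 = 1350; ((T₂T₃)T₄): 25×27 by 27×36 → 25×36, cost 25·27·36 = 24300; cumulative 25650; (((T₂T₃)T₄)T₅): 25×36 by 36×30 → 25×30, cost 25·36·30 = 27000; cumulative 52650; (T₁(((T₂T₃)T₄)T₅)): 20×25 by 25×30 → 20×30, cost 20·25·30 = 15000; cumulative 67650. Total 67650.
Order Q = ((T₁T₂)((T₃T₄)T₅)): (T₁T₂): 20×25 by 25×2 → 20×2, cost 20·25·2 = 1000; (T₃T₄): 2×27 by 27×36 → 2×36, cost 2·27·36 = 1944; ((T₃T₄)T₅): 2×36 by 36×30 → 2×30, cost 2·36·30 = 2160; cumulative 4104; ((T₁T₂)((T₃T₄)T₅)): 20×2 by 2×30 → 20×30, cost 20·2·30 = 1200; cumulative 6304. Total 6304.
Difference: |67650 − 6304| = 61346.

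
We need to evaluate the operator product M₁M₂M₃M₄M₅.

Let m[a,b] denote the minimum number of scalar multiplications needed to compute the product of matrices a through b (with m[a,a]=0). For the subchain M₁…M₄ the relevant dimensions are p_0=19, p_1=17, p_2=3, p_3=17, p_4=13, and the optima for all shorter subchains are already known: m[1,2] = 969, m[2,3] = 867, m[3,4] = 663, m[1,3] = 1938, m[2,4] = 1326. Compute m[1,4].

m[1,4] = min over k∈[1,3] of m[1,k]+m[k+1,4]+p_{0}·p_k·p_{4}.
k=1: 0 + 1326 + 19·17·13 = 5525; k=2: 969 + 663 + 19·3·13 = 2373; k=3: 1938 + 0 + 19·17·13 = 6137.
Minimum: 2373 at k=2.

2373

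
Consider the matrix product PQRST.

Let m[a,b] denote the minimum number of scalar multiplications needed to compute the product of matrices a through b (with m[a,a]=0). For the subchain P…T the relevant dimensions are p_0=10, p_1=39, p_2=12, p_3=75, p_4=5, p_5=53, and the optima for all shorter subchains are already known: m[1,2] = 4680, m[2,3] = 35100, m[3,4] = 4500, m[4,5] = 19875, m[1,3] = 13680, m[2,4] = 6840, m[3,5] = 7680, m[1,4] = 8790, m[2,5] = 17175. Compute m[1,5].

11440

m[1,5] = min over k∈[1,4] of m[1,k]+m[k+1,5]+p_{0}·p_k·p_{5}.
k=1: 0 + 17175 + 10·39·53 = 37845; k=2: 4680 + 7680 + 10·12·53 = 18720; k=3: 13680 + 19875 + 10·75·53 = 73305; k=4: 8790 + 0 + 10·5·53 = 11440.
Minimum: 11440 at k=4.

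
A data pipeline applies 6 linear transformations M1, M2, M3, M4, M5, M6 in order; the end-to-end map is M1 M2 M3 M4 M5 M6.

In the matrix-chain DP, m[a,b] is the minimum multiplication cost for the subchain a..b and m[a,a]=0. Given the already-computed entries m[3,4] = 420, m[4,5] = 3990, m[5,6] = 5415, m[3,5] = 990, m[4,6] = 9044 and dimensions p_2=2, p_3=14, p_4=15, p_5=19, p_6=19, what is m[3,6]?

m[3,6] = min over k∈[3,5] of m[3,k]+m[k+1,6]+p_{2}·p_k·p_{6}.
k=3: 0 + 9044 + 2·14·19 = 9576; k=4: 420 + 5415 + 2·15·19 = 6405; k=5: 990 + 0 + 2·19·19 = 1712.
Minimum: 1712 at k=5.

1712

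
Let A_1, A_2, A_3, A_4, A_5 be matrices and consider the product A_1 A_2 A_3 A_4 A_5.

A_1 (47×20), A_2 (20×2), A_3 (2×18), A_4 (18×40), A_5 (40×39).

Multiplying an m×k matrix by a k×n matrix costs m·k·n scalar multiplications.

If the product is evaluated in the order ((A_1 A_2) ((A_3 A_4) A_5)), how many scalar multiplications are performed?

10106

(A_1 A_2): 47×20 by 20×2 → 47×2, cost 47·20·2 = 1880
(A_3 A_4): 2×18 by 18×40 → 2×40, cost 2·18·40 = 1440
((A_3 A_4) A_5): 2×40 by 40×39 → 2×39, cost 2·40·39 = 3120; cumulative 4560
((A_1 A_2) ((A_3 A_4) A_5)): 47×2 by 2×39 → 47×39, cost 47·2·39 = 3666; cumulative 10106
Total: 10106 scalar multiplications.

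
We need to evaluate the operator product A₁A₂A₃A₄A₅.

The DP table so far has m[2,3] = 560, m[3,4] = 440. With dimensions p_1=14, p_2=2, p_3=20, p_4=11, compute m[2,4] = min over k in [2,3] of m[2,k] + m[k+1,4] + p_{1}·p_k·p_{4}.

m[2,4] = min over k∈[2,3] of m[2,k]+m[k+1,4]+p_{1}·p_k·p_{4}.
k=2: 0 + 440 + 14·2·11 = 748; k=3: 560 + 0 + 14·20·11 = 3640.
Minimum: 748 at k=2.

748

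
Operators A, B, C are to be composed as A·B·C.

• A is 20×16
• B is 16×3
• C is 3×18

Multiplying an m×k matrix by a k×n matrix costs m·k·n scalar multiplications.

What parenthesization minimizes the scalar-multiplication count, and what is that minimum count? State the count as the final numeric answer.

2040

(A·(B·C)): cost 6624.
((A·B)·C): cost 2040.
Optimal: ((A·B)·C) with cost 2040.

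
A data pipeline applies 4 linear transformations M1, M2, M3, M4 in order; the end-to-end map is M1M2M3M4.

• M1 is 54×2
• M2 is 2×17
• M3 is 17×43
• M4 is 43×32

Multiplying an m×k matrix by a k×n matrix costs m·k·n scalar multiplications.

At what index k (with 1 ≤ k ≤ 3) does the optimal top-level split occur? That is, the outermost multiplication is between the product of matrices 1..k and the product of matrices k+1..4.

Adjacent pairs: M1M2 = 54·2·17 = 1836; M2M3 = 2·17·43 = 1462; M3M4 = 17·43·32 = 23392.
Length 3: M1..M3: k=1: 0+1462+54·2·43=6106; k=2: 1836+0+54·17·43=41310 → min 6106 | M2..M4: k=2: 0+23392+2·17·32=24480; k=3: 1462+0+2·43·32=4214 → min 4214.
Top-level splits: k=1: (M1..M1)·(M2..M4) → 0+4214+54·2·32 = 7670; k=2: (M1..M2)·(M3..M4) → 1836+23392+54·17·32 = 54604; k=3: (M1..M3)·(M4..M4) → 6106+0+54·43·32 = 80410.
Best split is after M1, i.e. k = 1.

1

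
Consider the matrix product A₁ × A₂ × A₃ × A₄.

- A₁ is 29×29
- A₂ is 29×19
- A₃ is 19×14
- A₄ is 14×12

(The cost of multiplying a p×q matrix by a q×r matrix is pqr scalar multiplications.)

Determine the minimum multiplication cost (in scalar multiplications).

19896

Adjacent pairs: A₁A₂ = 29·29·19 = 15979; A₂A₃ = 29·19·14 = 7714; A₃A₄ = 19·14·12 = 3192.
Length 3: A₁..A₃: k=1: 0+7714+29·29·14=19488; k=2: 15979+0+29·19·14=23693 → min 19488 | A₂..A₄: k=2: 0+3192+29·19·12=9804; k=3: 7714+0+29·14·12=12586 → min 9804.
Length 4: A₁..A₄: k=1: 0+9804+29·29·12=19896; k=2: 15979+3192+29·19·12=25783; k=3: 19488+0+29·14·12=24360 → min 19896.
Optimal order: (A₁ × (A₂ × (A₃ × A₄))) with cost 19896.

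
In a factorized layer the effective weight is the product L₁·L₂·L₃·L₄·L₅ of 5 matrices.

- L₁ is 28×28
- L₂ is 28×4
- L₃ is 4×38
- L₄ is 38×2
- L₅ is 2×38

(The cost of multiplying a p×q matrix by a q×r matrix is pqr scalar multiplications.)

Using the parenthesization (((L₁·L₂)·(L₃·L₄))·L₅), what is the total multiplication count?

(L₁·L₂): 28×28 by 28×4 → 28×4, cost 28·28·4 = 3136
(L₃·L₄): 4×38 by 38×2 → 4×2, cost 4·38·2 = 304
((L₁·L₂)·(L₃·L₄)): 28×4 by 4×2 → 28×2, cost 28·4·2 = 224; cumulative 3664
(((L₁·L₂)·(L₃·L₄))·L₅): 28×2 by 2×38 → 28×38, cost 28·2·38 = 2128; cumulative 5792
Total: 5792 scalar multiplications.

5792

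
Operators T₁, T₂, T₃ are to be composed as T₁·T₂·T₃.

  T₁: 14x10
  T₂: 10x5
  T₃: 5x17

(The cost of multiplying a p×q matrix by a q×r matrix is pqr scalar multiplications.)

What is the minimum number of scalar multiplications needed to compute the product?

1890

Order (T₁·(T₂·T₃)): (T₂·T₃): 10×5 by 5×17 → 10×17, cost 10·5·17 = 850; (T₁·(T₂·T₃)): 14×10 by 10×17 → 14×17, cost 14·10·17 = 2380; cumulative 3230. Total 3230.
Order ((T₁·T₂)·T₃): (T₁·T₂): 14×10 by 10×5 → 14×5, cost 14·10·5 = 700; ((T₁·T₂)·T₃): 14×5 by 5×17 → 14×17, cost 14·5·17 = 1190; cumulative 1890. Total 1890.
Minimum: 1890.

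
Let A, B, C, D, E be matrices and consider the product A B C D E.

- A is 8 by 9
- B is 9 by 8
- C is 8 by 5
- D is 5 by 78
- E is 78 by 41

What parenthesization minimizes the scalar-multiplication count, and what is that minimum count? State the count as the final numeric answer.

Adjacent pairs: AB = 8·9·8 = 576; BC = 9·8·5 = 360; CD = 8·5·78 = 3120; DE = 5·78·41 = 15990.
Length 3: A..C: k=1: 0+360+8·9·5=720; k=2: 576+0+8·8·5=896 → min 720 | B..D: k=2: 0+3120+9·8·78=8736; k=3: 360+0+9·5·78=3870 → min 3870 | C..E: k=3: 0+15990+8·5·41=17630; k=4: 3120+0+8·78·41=28704 → min 17630.
Length 4: A..D: k=1: 0+3870+8·9·78=9486; k=2: 576+3120+8·8·78=8688; k=3: 720+0+8·5·78=3840 → min 3840 | B..E: k=2: 0+17630+9·8·41=20582; k=3: 360+15990+9·5·41=18195; k=4: 3870+0+9·78·41=32652 → min 18195.
Length 5: A..E: k=1: 0+18195+8·9·41=21147; k=2: 576+17630+8·8·41=20830; k=3: 720+15990+8·5·41=18350; k=4: 3840+0+8·78·41=29424 → min 18350.
Optimal parenthesization: ((A (B C)) (D E)) with cost 18350.

18350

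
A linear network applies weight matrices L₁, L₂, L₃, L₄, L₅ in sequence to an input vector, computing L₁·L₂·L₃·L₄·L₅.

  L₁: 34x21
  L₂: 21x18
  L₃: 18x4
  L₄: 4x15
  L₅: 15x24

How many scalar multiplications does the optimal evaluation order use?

Adjacent pairs: L₁L₂ = 34·21·18 = 12852; L₂L₃ = 21·18·4 = 1512; L₃L₄ = 18·4·15 = 1080; L₄L₅ = 4·15·24 = 1440.
Length 3: L₁..L₃: k=1: 0+1512+34·21·4=4368; k=2: 12852+0+34·18·4=15300 → min 4368 | L₂..L₄: k=2: 0+1080+21·18·15=6750; k=3: 1512+0+21·4·15=2772 → min 2772 | L₃..L₅: k=3: 0+1440+18·4·24=3168; k=4: 1080+0+18·15·24=7560 → min 3168.
Length 4: L₁..L₄: k=1: 0+2772+34·21·15=13482; k=2: 12852+1080+34·18·15=23112; k=3: 4368+0+34·4·15=6408 → min 6408 | L₂..L₅: k=2: 0+3168+21·18·24=12240; k=3: 1512+1440+21·4·24=4968; k=4: 2772+0+21·15·24=10332 → min 4968.
Length 5: L₁..L₅: k=1: 0+4968+34·21·24=22104; k=2: 12852+3168+34·18·24=30708; k=3: 4368+1440+34·4·24=9072; k=4: 6408+0+34·15·24=18648 → min 9072.
Optimal order: ((L₁·(L₂·L₃))·(L₄·L₅)) with cost 9072.

9072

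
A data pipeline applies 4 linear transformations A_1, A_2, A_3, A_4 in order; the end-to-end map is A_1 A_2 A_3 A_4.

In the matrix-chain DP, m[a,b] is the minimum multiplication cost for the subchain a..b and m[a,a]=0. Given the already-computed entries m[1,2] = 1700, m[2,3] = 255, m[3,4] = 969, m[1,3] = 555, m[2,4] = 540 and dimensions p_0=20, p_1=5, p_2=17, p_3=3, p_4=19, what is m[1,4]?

1695

m[1,4] = min over k∈[1,3] of m[1,k]+m[k+1,4]+p_{0}·p_k·p_{4}.
k=1: 0 + 540 + 20·5·19 = 2440; k=2: 1700 + 969 + 20·17·19 = 9129; k=3: 555 + 0 + 20·3·19 = 1695.
Minimum: 1695 at k=3.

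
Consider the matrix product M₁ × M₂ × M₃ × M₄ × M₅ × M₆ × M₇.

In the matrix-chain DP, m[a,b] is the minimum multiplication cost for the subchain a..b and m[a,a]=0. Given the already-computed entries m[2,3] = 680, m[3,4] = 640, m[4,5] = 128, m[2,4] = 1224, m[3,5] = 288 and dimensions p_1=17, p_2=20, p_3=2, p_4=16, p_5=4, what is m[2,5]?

944

m[2,5] = min over k∈[2,4] of m[2,k]+m[k+1,5]+p_{1}·p_k·p_{5}.
k=2: 0 + 288 + 17·20·4 = 1648; k=3: 680 + 128 + 17·2·4 = 944; k=4: 1224 + 0 + 17·16·4 = 2312.
Minimum: 944 at k=3.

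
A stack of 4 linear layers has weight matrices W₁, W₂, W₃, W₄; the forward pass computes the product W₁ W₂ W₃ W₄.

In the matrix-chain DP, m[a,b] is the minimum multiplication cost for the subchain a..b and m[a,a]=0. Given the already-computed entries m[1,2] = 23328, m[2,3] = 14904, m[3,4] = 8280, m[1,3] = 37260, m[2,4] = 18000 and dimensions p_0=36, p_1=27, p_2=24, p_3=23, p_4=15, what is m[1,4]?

32580

m[1,4] = min over k∈[1,3] of m[1,k]+m[k+1,4]+p_{0}·p_k·p_{4}.
k=1: 0 + 18000 + 36·27·15 = 32580; k=2: 23328 + 8280 + 36·24·15 = 44568; k=3: 37260 + 0 + 36·23·15 = 49680.
Minimum: 32580 at k=1.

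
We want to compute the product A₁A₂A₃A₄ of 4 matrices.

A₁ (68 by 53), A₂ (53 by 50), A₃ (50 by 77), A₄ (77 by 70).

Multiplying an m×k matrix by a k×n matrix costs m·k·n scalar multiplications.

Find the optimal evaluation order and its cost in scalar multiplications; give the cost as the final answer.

687700

Adjacent pairs: A₁A₂ = 68·53·50 = 180200; A₂A₃ = 53·50·77 = 204050; A₃A₄ = 50·77·70 = 269500.
Length 3: A₁..A₃: k=1: 0+204050+68·53·77=481558; k=2: 180200+0+68·50·77=442000 → min 442000 | A₂..A₄: k=2: 0+269500+53·50·70=455000; k=3: 204050+0+53·77·70=489720 → min 455000.
Length 4: A₁..A₄: k=1: 0+455000+68·53·70=707280; k=2: 180200+269500+68·50·70=687700; k=3: 442000+0+68·77·70=808520 → min 687700.
Optimal parenthesization: ((A₁A₂)(A₃A₄)) with cost 687700.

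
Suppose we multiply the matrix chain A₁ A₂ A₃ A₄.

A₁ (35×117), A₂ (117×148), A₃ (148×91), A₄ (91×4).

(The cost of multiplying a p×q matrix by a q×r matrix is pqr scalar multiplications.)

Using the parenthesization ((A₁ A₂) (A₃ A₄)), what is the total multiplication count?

680652

(A₁ A₂): 35×117 by 117×148 → 35×148, cost 35·117·148 = 606060
(A₃ A₄): 148×91 by 91×4 → 148×4, cost 148·91·4 = 53872
((A₁ A₂) (A₃ A₄)): 35×148 by 148×4 → 35×4, cost 35·148·4 = 20720; cumulative 680652
Total: 680652 scalar multiplications.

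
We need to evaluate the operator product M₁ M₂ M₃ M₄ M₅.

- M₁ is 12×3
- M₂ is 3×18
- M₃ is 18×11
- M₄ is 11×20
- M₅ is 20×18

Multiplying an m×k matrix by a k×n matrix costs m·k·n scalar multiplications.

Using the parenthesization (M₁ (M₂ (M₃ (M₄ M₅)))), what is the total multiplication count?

(M₄ M₅): 11×20 by 20×18 → 11×18, cost 11·20·18 = 3960
(M₃ (M₄ M₅)): 18×11 by 11×18 → 18×18, cost 18·11·18 = 3564; cumulative 7524
(M₂ (M₃ (M₄ M₅))): 3×18 by 18×18 → 3×18, cost 3·18·18 = 972; cumulative 8496
(M₁ (M₂ (M₃ (M₄ M₅)))): 12×3 by 3×18 → 12×18, cost 12·3·18 = 648; cumulative 9144
Total: 9144 scalar multiplications.

9144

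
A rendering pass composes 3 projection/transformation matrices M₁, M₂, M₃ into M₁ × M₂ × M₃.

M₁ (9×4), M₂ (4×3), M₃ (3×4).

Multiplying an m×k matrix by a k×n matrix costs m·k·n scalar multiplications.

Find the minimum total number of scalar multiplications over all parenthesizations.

Order (M₁ × (M₂ × M₃)): (M₂ × M₃): 4×3 by 3×4 → 4×4, cost 4·3·4 = 48; (M₁ × (M₂ × M₃)): 9×4 by 4×4 → 9×4, cost 9·4·4 = 144; cumulative 192. Total 192.
Order ((M₁ × M₂) × M₃): (M₁ × M₂): 9×4 by 4×3 → 9×3, cost 9·4·3 = 108; ((M₁ × M₂) × M₃): 9×3 by 3×4 → 9×4, cost 9·3·4 = 108; cumulative 216. Total 216.
Minimum: 192.

192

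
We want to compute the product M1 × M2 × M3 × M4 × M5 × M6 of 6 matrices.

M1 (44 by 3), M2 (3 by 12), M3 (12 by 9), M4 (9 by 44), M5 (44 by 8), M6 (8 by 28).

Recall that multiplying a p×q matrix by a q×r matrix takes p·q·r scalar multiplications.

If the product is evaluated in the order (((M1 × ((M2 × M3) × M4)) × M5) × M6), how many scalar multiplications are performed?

32664

(M2 × M3): 3×12 by 12×9 → 3×9, cost 3·12·9 = 324
((M2 × M3) × M4): 3×9 by 9×44 → 3×44, cost 3·9·44 = 1188; cumulative 1512
(M1 × ((M2 × M3) × M4)): 44×3 by 3×44 → 44×44, cost 44·3·44 = 5808; cumulative 7320
((M1 × ((M2 × M3) × M4)) × M5): 44×44 by 44×8 → 44×8, cost 44·44·8 = 15488; cumulative 22808
(((M1 × ((M2 × M3) × M4)) × M5) × M6): 44×8 by 8×28 → 44×28, cost 44·8·28 = 9856; cumulative 32664
Total: 32664 scalar multiplications.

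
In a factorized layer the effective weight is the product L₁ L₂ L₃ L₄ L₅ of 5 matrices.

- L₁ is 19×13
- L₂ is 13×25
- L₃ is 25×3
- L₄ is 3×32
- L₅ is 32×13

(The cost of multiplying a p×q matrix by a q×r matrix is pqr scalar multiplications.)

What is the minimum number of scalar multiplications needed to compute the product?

3705

Adjacent pairs: L₁L₂ = 19·13·25 = 6175; L₂L₃ = 13·25·3 = 975; L₃L₄ = 25·3·32 = 2400; L₄L₅ = 3·32·13 = 1248.
Length 3: L₁..L₃: k=1: 0+975+19·13·3=1716; k=2: 6175+0+19·25·3=7600 → min 1716 | L₂..L₄: k=2: 0+2400+13·25·32=12800; k=3: 975+0+13·3·32=2223 → min 2223 | L₃..L₅: k=3: 0+1248+25·3·13=2223; k=4: 2400+0+25·32·13=12800 → min 2223.
Length 4: L₁..L₄: k=1: 0+2223+19·13·32=10127; k=2: 6175+2400+19·25·32=23775; k=3: 1716+0+19·3·32=3540 → min 3540 | L₂..L₅: k=2: 0+2223+13·25·13=6448; k=3: 975+1248+13·3·13=2730; k=4: 2223+0+13·32·13=7631 → min 2730.
Length 5: L₁..L₅: k=1: 0+2730+19·13·13=5941; k=2: 6175+2223+19·25·13=14573; k=3: 1716+1248+19·3·13=3705; k=4: 3540+0+19·32·13=11444 → min 3705.
Optimal order: ((L₁ (L₂ L₃)) (L₄ L₅)) with cost 3705.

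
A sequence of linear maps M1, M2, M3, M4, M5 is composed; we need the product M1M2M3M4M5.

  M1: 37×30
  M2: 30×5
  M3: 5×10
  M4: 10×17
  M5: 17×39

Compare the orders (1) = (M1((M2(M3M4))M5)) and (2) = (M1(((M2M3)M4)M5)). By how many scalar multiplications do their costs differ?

3200

Order (1) = (M1((M2(M3M4))M5)): (M3M4): 5×10 by 10×17 → 5×17, cost 5·10·17 = 850; (M2(M3M4)): 30×5 by 5×17 → 30×17, cost 30·5·17 = 2550; cumulative 3400; ((M2(M3M4))M5): 30×17 by 17×39 → 30×39, cost 30·17·39 = 19890; cumulative 23290; (M1((M2(M3M4))M5)): 37×30 by 30×39 → 37×39, cost 37·30·39 = 43290; cumulative 66580. Total 66580.
Order (2) = (M1(((M2M3)M4)M5)): (M2M3): 30×5 by 5×10 → 30×10, cost 30·5·10 = 1500; ((M2M3)M4): 30×10 by 10×17 → 30×17, cost 30·10·17 = 5100; cumulative 6600; (((M2M3)M4)M5): 30×17 by 17×39 → 30×39, cost 30·17·39 = 19890; cumulative 26490; (M1(((M2M3)M4)M5)): 37×30 by 30×39 → 37×39, cost 37·30·39 = 43290; cumulative 69780. Total 69780.
Difference: |66580 − 69780| = 3200.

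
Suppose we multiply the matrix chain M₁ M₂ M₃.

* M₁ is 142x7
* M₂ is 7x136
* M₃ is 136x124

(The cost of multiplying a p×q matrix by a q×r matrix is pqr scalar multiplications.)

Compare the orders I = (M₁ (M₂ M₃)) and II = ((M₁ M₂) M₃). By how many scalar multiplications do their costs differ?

Order I = (M₁ (M₂ M₃)): (M₂ M₃): 7×136 by 136×124 → 7×124, cost 7·136·124 = 118048; (M₁ (M₂ M₃)): 142×7 by 7×124 → 142×124, cost 142·7·124 = 123256; cumulative 241304. Total 241304.
Order II = ((M₁ M₂) M₃): (M₁ M₂): 142×7 by 7×136 → 142×136, cost 142·7·136 = 135184; ((M₁ M₂) M₃): 142×136 by 136×124 → 142×124, cost 142·136·124 = 2394688; cumulative 2529872. Total 2529872.
Difference: |241304 − 2529872| = 2288568.

2288568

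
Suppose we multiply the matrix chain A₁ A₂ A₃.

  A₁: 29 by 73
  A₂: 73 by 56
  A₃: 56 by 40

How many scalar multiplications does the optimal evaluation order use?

Order (A₁ (A₂ A₃)): (A₂ A₃): 73×56 by 56×40 → 73×40, cost 73·56·40 = 163520; (A₁ (A₂ A₃)): 29×73 by 73×40 → 29×40, cost 29·73·40 = 84680; cumulative 248200. Total 248200.
Order ((A₁ A₂) A₃): (A₁ A₂): 29×73 by 73×56 → 29×56, cost 29·73·56 = 118552; ((A₁ A₂) A₃): 29×56 by 56×40 → 29×40, cost 29·56·40 = 64960; cumulative 183512. Total 183512.
Minimum: 183512.

183512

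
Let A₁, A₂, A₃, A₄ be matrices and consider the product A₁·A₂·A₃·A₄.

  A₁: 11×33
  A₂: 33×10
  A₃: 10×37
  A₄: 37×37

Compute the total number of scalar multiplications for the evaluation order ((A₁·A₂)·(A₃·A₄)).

21390

(A₁·A₂): 11×33 by 33×10 → 11×10, cost 11·33·10 = 3630
(A₃·A₄): 10×37 by 37×37 → 10×37, cost 10·37·37 = 13690
((A₁·A₂)·(A₃·A₄)): 11×10 by 10×37 → 11×37, cost 11·10·37 = 4070; cumulative 21390
Total: 21390 scalar multiplications.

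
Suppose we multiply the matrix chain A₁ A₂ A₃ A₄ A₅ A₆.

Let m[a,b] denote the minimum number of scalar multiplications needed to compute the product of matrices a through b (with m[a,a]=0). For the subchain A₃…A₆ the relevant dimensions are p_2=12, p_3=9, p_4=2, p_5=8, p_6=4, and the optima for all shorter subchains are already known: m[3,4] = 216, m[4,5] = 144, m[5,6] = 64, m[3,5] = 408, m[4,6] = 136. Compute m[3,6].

m[3,6] = min over k∈[3,5] of m[3,k]+m[k+1,6]+p_{2}·p_k·p_{6}.
k=3: 0 + 136 + 12·9·4 = 568; k=4: 216 + 64 + 12·2·4 = 376; k=5: 408 + 0 + 12·8·4 = 792.
Minimum: 376 at k=4.

376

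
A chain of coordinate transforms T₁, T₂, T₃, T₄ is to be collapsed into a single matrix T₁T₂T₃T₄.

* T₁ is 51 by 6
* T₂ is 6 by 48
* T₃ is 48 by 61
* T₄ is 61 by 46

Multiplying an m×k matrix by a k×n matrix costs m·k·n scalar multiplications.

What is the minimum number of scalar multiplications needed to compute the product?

48480

Adjacent pairs: T₁T₂ = 51·6·48 = 14688; T₂T₃ = 6·48·61 = 17568; T₃T₄ = 48·61·46 = 134688.
Length 3: T₁..T₃: k=1: 0+17568+51·6·61=36234; k=2: 14688+0+51·48·61=164016 → min 36234 | T₂..T₄: k=2: 0+134688+6·48·46=147936; k=3: 17568+0+6·61·46=34404 → min 34404.
Length 4: T₁..T₄: k=1: 0+34404+51·6·46=48480; k=2: 14688+134688+51·48·46=261984; k=3: 36234+0+51·61·46=179340 → min 48480.
Optimal order: (T₁((T₂T₃)T₄)) with cost 48480.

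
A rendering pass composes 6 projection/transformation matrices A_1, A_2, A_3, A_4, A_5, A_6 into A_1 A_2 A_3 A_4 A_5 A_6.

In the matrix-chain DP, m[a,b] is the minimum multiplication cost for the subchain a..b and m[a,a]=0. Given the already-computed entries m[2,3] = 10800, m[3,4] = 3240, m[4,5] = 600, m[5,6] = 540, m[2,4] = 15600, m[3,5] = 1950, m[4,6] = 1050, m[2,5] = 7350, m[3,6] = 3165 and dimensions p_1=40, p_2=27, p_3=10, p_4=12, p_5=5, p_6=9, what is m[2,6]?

9150

m[2,6] = min over k∈[2,5] of m[2,k]+m[k+1,6]+p_{1}·p_k·p_{6}.
k=2: 0 + 3165 + 40·27·9 = 12885; k=3: 10800 + 1050 + 40·10·9 = 15450; k=4: 15600 + 540 + 40·12·9 = 20460; k=5: 7350 + 0 + 40·5·9 = 9150.
Minimum: 9150 at k=5.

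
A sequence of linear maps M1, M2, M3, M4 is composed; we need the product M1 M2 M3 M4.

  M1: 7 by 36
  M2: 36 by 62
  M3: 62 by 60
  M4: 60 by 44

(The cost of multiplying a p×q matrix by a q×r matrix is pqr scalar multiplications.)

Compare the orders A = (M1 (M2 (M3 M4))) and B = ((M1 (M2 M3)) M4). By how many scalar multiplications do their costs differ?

Order A = (M1 (M2 (M3 M4))): (M3 M4): 62×60 by 60×44 → 62×44, cost 62·60·44 = 163680; (M2 (M3 M4)): 36×62 by 62×44 → 36×44, cost 36·62·44 = 98208; cumulative 261888; (M1 (M2 (M3 M4))): 7×36 by 36×44 → 7×44, cost 7·36·44 = 11088; cumulative 272976. Total 272976.
Order B = ((M1 (M2 M3)) M4): (M2 M3): 36×62 by 62×60 → 36×60, cost 36·62·60 = 133920; (M1 (M2 M3)): 7×36 by 36×60 → 7×60, cost 7·36·60 = 15120; cumulative 149040; ((M1 (M2 M3)) M4): 7×60 by 60×44 → 7×44, cost 7·60·44 = 18480; cumulative 167520. Total 167520.
Difference: |272976 − 167520| = 105456.

105456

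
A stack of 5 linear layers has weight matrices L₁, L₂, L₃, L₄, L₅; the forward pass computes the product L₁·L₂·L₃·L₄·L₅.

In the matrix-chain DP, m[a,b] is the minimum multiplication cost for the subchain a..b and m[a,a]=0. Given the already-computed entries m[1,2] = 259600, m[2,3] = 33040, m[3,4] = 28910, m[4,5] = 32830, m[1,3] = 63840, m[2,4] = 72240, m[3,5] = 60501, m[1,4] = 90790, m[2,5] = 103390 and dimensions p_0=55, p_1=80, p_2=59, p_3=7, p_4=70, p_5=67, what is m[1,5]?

m[1,5] = min over k∈[1,4] of m[1,k]+m[k+1,5]+p_{0}·p_k·p_{5}.
k=1: 0 + 103390 + 55·80·67 = 398190; k=2: 259600 + 60501 + 55·59·67 = 537516; k=3: 63840 + 32830 + 55·7·67 = 122465; k=4: 90790 + 0 + 55·70·67 = 348740.
Minimum: 122465 at k=3.

122465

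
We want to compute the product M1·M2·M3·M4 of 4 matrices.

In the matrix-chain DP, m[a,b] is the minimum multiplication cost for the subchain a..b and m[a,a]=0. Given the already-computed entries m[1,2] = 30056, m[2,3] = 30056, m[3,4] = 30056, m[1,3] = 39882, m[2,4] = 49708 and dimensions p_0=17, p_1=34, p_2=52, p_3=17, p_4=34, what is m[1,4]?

49708

m[1,4] = min over k∈[1,3] of m[1,k]+m[k+1,4]+p_{0}·p_k·p_{4}.
k=1: 0 + 49708 + 17·34·34 = 69360; k=2: 30056 + 30056 + 17·52·34 = 90168; k=3: 39882 + 0 + 17·17·34 = 49708.
Minimum: 49708 at k=3.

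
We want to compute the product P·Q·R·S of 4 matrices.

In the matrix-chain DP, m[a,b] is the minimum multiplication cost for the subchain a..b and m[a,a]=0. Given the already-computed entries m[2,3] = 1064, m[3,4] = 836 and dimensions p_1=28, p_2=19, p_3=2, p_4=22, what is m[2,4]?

m[2,4] = min over k∈[2,3] of m[2,k]+m[k+1,4]+p_{1}·p_k·p_{4}.
k=2: 0 + 836 + 28·19·22 = 12540; k=3: 1064 + 0 + 28·2·22 = 2296.
Minimum: 2296 at k=3.

2296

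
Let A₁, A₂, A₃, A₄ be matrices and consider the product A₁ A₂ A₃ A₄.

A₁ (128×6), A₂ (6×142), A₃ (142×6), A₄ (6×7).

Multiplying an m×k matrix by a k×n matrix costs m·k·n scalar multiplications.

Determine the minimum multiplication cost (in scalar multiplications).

Adjacent pairs: A₁A₂ = 128·6·142 = 109056; A₂A₃ = 6·142·6 = 5112; A₃A₄ = 142·6·7 = 5964.
Length 3: A₁..A₃: k=1: 0+5112+128·6·6=9720; k=2: 109056+0+128·142·6=218112 → min 9720 | A₂..A₄: k=2: 0+5964+6·142·7=11928; k=3: 5112+0+6·6·7=5364 → min 5364.
Length 4: A₁..A₄: k=1: 0+5364+128·6·7=10740; k=2: 109056+5964+128·142·7=242252; k=3: 9720+0+128·6·7=15096 → min 10740.
Optimal order: (A₁ ((A₂ A₃) A₄)) with cost 10740.

10740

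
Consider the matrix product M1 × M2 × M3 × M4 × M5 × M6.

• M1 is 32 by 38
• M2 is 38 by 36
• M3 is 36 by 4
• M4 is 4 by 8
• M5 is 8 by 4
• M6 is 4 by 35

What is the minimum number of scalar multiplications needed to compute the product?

15456

Adjacent pairs: M1M2 = 32·38·36 = 43776; M2M3 = 38·36·4 = 5472; M3M4 = 36·4·8 = 1152; M4M5 = 4·8·4 = 128; M5M6 = 8·4·35 = 1120.
Length 3: M1..M3: k=1: 0+5472+32·38·4=10336; k=2: 43776+0+32·36·4=48384 → min 10336 | M2..M4: k=2: 0+1152+38·36·8=12096; k=3: 5472+0+38·4·8=6688 → min 6688 | M3..M5: k=3: 0+128+36·4·4=704; k=4: 1152+0+36·8·4=2304 → min 704 | M4..M6: k=4: 0+1120+4·8·35=2240; k=5: 128+0+4·4·35=688 → min 688.
Length 4: M1..M4: k=1: 0+6688+32·38·8=16416; k=2: 43776+1152+32·36·8=54144; k=3: 10336+0+32·4·8=11360 → min 11360 | M2..M5: k=2: 0+704+38·36·4=6176; k=3: 5472+128+38·4·4=6208; k=4: 6688+0+38·8·4=7904 → min 6176 | M3..M6: k=3: 0+688+36·4·35=5728; k=4: 1152+1120+36·8·35=12352; k=5: 704+0+36·4·35=5744 → min 5728.
Length 5: M1..M5: k=1: 0+6176+32·38·4=11040; k=2: 43776+704+32·36·4=49088; k=3: 10336+128+32·4·4=10976; k=4: 11360+0+32·8·4=12384 → min 10976 | M2..M6: k=2: 0+5728+38·36·35=53608; k=3: 5472+688+38·4·35=11480; k=4: 6688+1120+38·8·35=18448; k=5: 6176+0+38·4·35=11496 → min 11480.
Length 6: M1..M6: k=1: 0+11480+32·38·35=54040; k=2: 43776+5728+32·36·35=89824; k=3: 10336+688+32·4·35=15504; k=4: 11360+1120+32·8·35=21440; k=5: 10976+0+32·4·35=15456 → min 15456.
Optimal order: (((M1 × (M2 × M3)) × (M4 × M5)) × M6) with cost 15456.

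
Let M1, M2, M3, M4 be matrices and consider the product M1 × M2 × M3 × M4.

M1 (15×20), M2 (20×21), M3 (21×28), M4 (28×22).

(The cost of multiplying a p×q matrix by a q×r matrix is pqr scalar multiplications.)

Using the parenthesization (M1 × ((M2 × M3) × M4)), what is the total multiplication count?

30680

(M2 × M3): 20×21 by 21×28 → 20×28, cost 20·21·28 = 11760
((M2 × M3) × M4): 20×28 by 28×22 → 20×22, cost 20·28·22 = 12320; cumulative 24080
(M1 × ((M2 × M3) × M4)): 15×20 by 20×22 → 15×22, cost 15·20·22 = 6600; cumulative 30680
Total: 30680 scalar multiplications.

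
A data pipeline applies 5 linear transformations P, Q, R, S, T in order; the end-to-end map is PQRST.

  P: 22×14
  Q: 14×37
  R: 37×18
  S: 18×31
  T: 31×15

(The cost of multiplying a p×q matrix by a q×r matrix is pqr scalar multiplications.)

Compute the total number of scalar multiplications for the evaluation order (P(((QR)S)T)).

28266

(QR): 14×37 by 37×18 → 14×18, cost 14·37·18 = 9324
((QR)S): 14×18 by 18×31 → 14×31, cost 14·18·31 = 7812; cumulative 17136
(((QR)S)T): 14×31 by 31×15 → 14×15, cost 14·31·15 = 6510; cumulative 23646
(P(((QR)S)T)): 22×14 by 14×15 → 22×15, cost 22·14·15 = 4620; cumulative 28266
Total: 28266 scalar multiplications.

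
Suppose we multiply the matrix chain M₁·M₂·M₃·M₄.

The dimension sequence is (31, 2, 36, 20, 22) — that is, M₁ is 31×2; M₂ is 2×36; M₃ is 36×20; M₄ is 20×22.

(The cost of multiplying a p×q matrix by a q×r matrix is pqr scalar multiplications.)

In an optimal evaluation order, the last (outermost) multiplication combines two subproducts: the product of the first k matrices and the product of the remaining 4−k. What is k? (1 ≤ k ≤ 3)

1

Adjacent pairs: M₁M₂ = 31·2·36 = 2232; M₂M₃ = 2·36·20 = 1440; M₃M₄ = 36·20·22 = 15840.
Length 3: M₁..M₃: k=1: 0+1440+31·2·20=2680; k=2: 2232+0+31·36·20=24552 → min 2680 | M₂..M₄: k=2: 0+15840+2·36·22=17424; k=3: 1440+0+2·20·22=2320 → min 2320.
Top-level splits: k=1: (M₁..M₁)·(M₂..M₄) → 0+2320+31·2·22 = 3684; k=2: (M₁..M₂)·(M₃..M₄) → 2232+15840+31·36·22 = 42624; k=3: (M₁..M₃)·(M₄..M₄) → 2680+0+31·20·22 = 16320.
Best split is after M₁, i.e. k = 1.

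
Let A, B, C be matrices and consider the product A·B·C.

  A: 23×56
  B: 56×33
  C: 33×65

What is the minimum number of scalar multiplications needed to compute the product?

91839

Order (A·(B·C)): (B·C): 56×33 by 33×65 → 56×65, cost 56·33·65 = 120120; (A·(B·C)): 23×56 by 56×65 → 23×65, cost 23·56·65 = 83720; cumulative 203840. Total 203840.
Order ((A·B)·C): (A·B): 23×56 by 56×33 → 23×33, cost 23·56·33 = 42504; ((A·B)·C): 23×33 by 33×65 → 23×65, cost 23·33·65 = 49335; cumulative 91839. Total 91839.
Minimum: 91839.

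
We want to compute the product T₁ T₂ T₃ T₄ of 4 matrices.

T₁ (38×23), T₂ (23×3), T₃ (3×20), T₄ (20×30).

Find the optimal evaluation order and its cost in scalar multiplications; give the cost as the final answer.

Adjacent pairs: T₁T₂ = 38·23·3 = 2622; T₂T₃ = 23·3·20 = 1380; T₃T₄ = 3·20·30 = 1800.
Length 3: T₁..T₃: k=1: 0+1380+38·23·20=18860; k=2: 2622+0+38·3·20=4902 → min 4902 | T₂..T₄: k=2: 0+1800+23·3·30=3870; k=3: 1380+0+23·20·30=15180 → min 3870.
Length 4: T₁..T₄: k=1: 0+3870+38·23·30=30090; k=2: 2622+1800+38·3·30=7842; k=3: 4902+0+38·20·30=27702 → min 7842.
Optimal parenthesization: ((T₁ T₂) (T₃ T₄)) with cost 7842.

7842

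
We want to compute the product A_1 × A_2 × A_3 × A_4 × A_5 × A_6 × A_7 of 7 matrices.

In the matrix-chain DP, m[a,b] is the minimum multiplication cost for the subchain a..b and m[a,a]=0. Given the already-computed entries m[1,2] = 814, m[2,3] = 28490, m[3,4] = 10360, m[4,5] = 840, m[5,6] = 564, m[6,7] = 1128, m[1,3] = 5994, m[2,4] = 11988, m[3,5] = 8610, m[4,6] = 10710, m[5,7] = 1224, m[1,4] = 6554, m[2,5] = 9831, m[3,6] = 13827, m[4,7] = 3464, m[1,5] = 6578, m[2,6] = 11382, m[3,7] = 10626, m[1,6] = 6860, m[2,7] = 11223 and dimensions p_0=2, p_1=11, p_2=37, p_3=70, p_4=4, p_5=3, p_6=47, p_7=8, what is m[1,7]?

m[1,7] = min over k∈[1,6] of m[1,k]+m[k+1,7]+p_{0}·p_k·p_{7}.
k=1: 0 + 11223 + 2·11·8 = 11399; k=2: 814 + 10626 + 2·37·8 = 12032; k=3: 5994 + 3464 + 2·70·8 = 10578; k=4: 6554 + 1224 + 2·4·8 = 7842; k=5: 6578 + 1128 + 2·3·8 = 7754; k=6: 6860 + 0 + 2·47·8 = 7612.
Minimum: 7612 at k=6.

7612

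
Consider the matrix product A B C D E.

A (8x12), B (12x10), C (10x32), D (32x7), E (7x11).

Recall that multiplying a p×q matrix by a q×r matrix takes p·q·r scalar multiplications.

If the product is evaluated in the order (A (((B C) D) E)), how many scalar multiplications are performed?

8508

(B C): 12×10 by 10×32 → 12×32, cost 12·10·32 = 3840
((B C) D): 12×32 by 32×7 → 12×7, cost 12·32·7 = 2688; cumulative 6528
(((B C) D) E): 12×7 by 7×11 → 12×11, cost 12·7·11 = 924; cumulative 7452
(A (((B C) D) E)): 8×12 by 12×11 → 8×11, cost 8·12·11 = 1056; cumulative 8508
Total: 8508 scalar multiplications.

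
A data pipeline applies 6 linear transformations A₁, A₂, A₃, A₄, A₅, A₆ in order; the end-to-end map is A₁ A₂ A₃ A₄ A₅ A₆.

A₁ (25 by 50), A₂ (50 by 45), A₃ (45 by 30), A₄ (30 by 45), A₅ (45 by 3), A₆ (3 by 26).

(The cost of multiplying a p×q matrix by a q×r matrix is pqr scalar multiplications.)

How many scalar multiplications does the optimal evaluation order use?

20550

Adjacent pairs: A₁A₂ = 25·50·45 = 56250; A₂A₃ = 50·45·30 = 67500; A₃A₄ = 45·30·45 = 60750; A₄A₅ = 30·45·3 = 4050; A₅A₆ = 45·3·26 = 3510.
Length 3: A₁..A₃: k=1: 0+67500+25·50·30=105000; k=2: 56250+0+25·45·30=90000 → min 90000 | A₂..A₄: k=2: 0+60750+50·45·45=162000; k=3: 67500+0+50·30·45=135000 → min 135000 | A₃..A₅: k=3: 0+4050+45·30·3=8100; k=4: 60750+0+45·45·3=66825 → min 8100 | A₄..A₆: k=4: 0+3510+30·45·26=38610; k=5: 4050+0+30·3·26=6390 → min 6390.
Length 4: A₁..A₄: k=1: 0+135000+25·50·45=191250; k=2: 56250+60750+25·45·45=167625; k=3: 90000+0+25·30·45=123750 → min 123750 | A₂..A₅: k=2: 0+8100+50·45·3=14850; k=3: 67500+4050+50·30·3=76050; k=4: 135000+0+50·45·3=141750 → min 14850 | A₃..A₆: k=3: 0+6390+45·30·26=41490; k=4: 60750+3510+45·45·26=116910; k=5: 8100+0+45·3·26=11610 → min 11610.
Length 5: A₁..A₅: k=1: 0+14850+25·50·3=18600; k=2: 56250+8100+25·45·3=67725; k=3: 90000+4050+25·30·3=96300; k=4: 123750+0+25·45·3=127125 → min 18600 | A₂..A₆: k=2: 0+11610+50·45·26=70110; k=3: 67500+6390+50·30·26=112890; k=4: 135000+3510+50·45·26=197010; k=5: 14850+0+50·3·26=18750 → min 18750.
Length 6: A₁..A₆: k=1: 0+18750+25·50·26=51250; k=2: 56250+11610+25·45·26=97110; k=3: 90000+6390+25·30·26=115890; k=4: 123750+3510+25·45·26=156510; k=5: 18600+0+25·3·26=20550 → min 20550.
Optimal order: ((A₁ (A₂ (A₃ (A₄ A₅)))) A₆) with cost 20550.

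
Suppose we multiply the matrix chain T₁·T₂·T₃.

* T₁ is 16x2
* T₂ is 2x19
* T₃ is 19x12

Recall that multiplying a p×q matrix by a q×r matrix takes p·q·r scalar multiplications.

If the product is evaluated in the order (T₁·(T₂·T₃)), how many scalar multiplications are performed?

840

(T₂·T₃): 2×19 by 19×12 → 2×12, cost 2·19·12 = 456
(T₁·(T₂·T₃)): 16×2 by 2×12 → 16×12, cost 16·2·12 = 384; cumulative 840
Total: 840 scalar multiplications.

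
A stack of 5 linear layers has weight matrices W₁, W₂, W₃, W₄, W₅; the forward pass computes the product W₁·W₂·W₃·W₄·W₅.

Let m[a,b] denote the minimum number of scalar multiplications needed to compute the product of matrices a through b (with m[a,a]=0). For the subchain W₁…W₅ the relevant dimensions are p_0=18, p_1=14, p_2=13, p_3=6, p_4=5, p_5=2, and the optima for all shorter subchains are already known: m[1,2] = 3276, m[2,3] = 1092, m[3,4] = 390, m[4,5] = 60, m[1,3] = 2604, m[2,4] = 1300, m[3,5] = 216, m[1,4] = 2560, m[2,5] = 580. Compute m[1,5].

m[1,5] = min over k∈[1,4] of m[1,k]+m[k+1,5]+p_{0}·p_k·p_{5}.
k=1: 0 + 580 + 18·14·2 = 1084; k=2: 3276 + 216 + 18·13·2 = 3960; k=3: 2604 + 60 + 18·6·2 = 2880; k=4: 2560 + 0 + 18·5·2 = 2740.
Minimum: 1084 at k=1.

1084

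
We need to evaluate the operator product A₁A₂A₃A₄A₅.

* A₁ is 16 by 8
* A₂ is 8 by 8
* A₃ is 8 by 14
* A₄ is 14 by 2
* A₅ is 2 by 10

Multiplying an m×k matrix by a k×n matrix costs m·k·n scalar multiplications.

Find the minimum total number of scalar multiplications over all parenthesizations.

928

Adjacent pairs: A₁A₂ = 16·8·8 = 1024; A₂A₃ = 8·8·14 = 896; A₃A₄ = 8·14·2 = 224; A₄A₅ = 14·2·10 = 280.
Length 3: A₁..A₃: k=1: 0+896+16·8·14=2688; k=2: 1024+0+16·8·14=2816 → min 2688 | A₂..A₄: k=2: 0+224+8·8·2=352; k=3: 896+0+8·14·2=1120 → min 352 | A₃..A₅: k=3: 0+280+8·14·10=1400; k=4: 224+0+8·2·10=384 → min 384.
Length 4: A₁..A₄: k=1: 0+352+16·8·2=608; k=2: 1024+224+16·8·2=1504; k=3: 2688+0+16·14·2=3136 → min 608 | A₂..A₅: k=2: 0+384+8·8·10=1024; k=3: 896+280+8·14·10=2296; k=4: 352+0+8·2·10=512 → min 512.
Length 5: A₁..A₅: k=1: 0+512+16·8·10=1792; k=2: 1024+384+16·8·10=2688; k=3: 2688+280+16·14·10=5208; k=4: 608+0+16·2·10=928 → min 928.
Optimal order: ((A₁(A₂(A₃A₄)))A₅) with cost 928.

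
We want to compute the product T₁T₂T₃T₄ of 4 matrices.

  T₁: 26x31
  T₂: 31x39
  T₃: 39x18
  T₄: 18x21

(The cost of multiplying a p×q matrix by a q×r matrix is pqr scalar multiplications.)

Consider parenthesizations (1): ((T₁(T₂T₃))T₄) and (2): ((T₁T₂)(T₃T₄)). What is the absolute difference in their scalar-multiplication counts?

21372

Order (1) = ((T₁(T₂T₃))T₄): (T₂T₃): 31×39 by 39×18 → 31×18, cost 31·39·18 = 21762; (T₁(T₂T₃)): 26×31 by 31×18 → 26×18, cost 26·31·18 = 14508; cumulative 36270; ((T₁(T₂T₃))T₄): 26×18 by 18×21 → 26×21, cost 26·18·21 = 9828; cumulative 46098. Total 46098.
Order (2) = ((T₁T₂)(T₃T₄)): (T₁T₂): 26×31 by 31×39 → 26×39, cost 26·31·39 = 31434; (T₃T₄): 39×18 by 18×21 → 39×21, cost 39·18·21 = 14742; ((T₁T₂)(T₃T₄)): 26×39 by 39×21 → 26×21, cost 26·39·21 = 21294; cumulative 67470. Total 67470.
Difference: |46098 − 67470| = 21372.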